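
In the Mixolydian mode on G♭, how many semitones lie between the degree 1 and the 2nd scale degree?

The scale is G♭ A♭ B♭ C♭ D♭ E♭ F♭.
G♭ up to A♭ is a major second — 2 semitones.

2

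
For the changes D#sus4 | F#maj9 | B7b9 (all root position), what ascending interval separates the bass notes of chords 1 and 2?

The roots are D# and F#.
D# up to F# is 3 semitones, a half step narrower than a major third, so the interval is minor.

m3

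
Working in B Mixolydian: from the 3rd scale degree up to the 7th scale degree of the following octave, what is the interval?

The scale runs B C# D# E F# G# A.
So we need the interval from D# up to A.
12 letter names make it a twelfth; at 18 semitones (a half step narrower than perfect) the quality is diminished.

diminished twelfth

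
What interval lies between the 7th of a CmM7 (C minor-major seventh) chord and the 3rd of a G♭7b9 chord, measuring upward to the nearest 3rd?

The 7th of CmM7 (C minor-major seventh) is B; the 3rd of G♭7b9 is B♭.
8 letter names make it an octave; at 11 semitones (a half step narrower than perfect) the quality is diminished.

diminished octave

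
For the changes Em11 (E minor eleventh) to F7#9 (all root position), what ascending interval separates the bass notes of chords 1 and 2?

The roots are E and F.
E up to F is 1 semitone, a half step narrower than a major second, so the interval is minor.

minor 2nd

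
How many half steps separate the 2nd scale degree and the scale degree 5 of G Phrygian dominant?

The scale is G Ab B C D Eb F.
Ab up to D is an augmented fourth — 6 semitones.

6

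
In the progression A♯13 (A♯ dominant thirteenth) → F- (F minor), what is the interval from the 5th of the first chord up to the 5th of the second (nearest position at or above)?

A♯13 (A♯ dominant thirteenth) has E♯ as its 5th, and F- (F minor) has C as its 5th.
From E♯ to C: 7 semitones over a sixth = diminished.

diminished sixth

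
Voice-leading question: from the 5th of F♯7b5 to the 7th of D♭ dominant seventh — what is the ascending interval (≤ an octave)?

diminished 8th

F♯7b5 has C as its 5th, and D♭ dominant seventh has C♭ as its 7th.
C up to C♭ is 11 semitones, a half step narrower than a perfect octave, so the interval is diminished.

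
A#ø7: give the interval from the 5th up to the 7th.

major 3rd

Spelling the chord: A#–C#–E–G#.
The 5th is E and the 7th is G#.
E up to G# spans 3 letter names and 4 semitones — a major third.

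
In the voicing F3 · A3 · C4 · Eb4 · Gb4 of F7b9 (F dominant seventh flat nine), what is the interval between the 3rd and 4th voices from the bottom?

Those voices are C4 and Eb4.
C up to Eb is 3 semitones, a half step narrower than a major third, so the interval is minor.

minor third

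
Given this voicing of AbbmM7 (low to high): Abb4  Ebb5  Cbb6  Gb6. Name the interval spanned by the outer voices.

major fourteenth

The outer voices are Abb4 and Gb6.
From Abb to Gb is 23 semitones, exactly the major fourteenth.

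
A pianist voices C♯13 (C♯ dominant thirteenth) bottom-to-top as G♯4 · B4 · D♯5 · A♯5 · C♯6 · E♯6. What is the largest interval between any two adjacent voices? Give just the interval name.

perfect fifth

Adjacent intervals: G♯4→B4 = minor third; B4→D♯5 = major third; D♯5→A♯5 = perfect fifth; A♯5→C♯6 = minor third; C♯6→E♯6 = major third.
The largest is D♯5 to A♯5, a perfect fifth (7 semitones).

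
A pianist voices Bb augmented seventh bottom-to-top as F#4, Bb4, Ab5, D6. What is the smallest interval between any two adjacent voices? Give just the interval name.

diminished fourth

Adjacent intervals: F#4→Bb4 = diminished fourth; Bb4→Ab5 = minor seventh; Ab5→D6 = augmented fourth.
The smallest is F#4 to Bb4, a diminished fourth (4 semitones).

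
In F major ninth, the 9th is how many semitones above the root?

The chord tones of F major ninth are F-A-C-E-G.
F to G is a major ninth: 14 semitones.

14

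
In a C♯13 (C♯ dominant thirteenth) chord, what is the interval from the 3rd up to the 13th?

C♯13 is spelled C♯-E♯-G♯-B-D♯-A♯.
3rd = E♯; 13th = A♯.
Counting 11 letters and 17 half steps from E♯ gives a perfect eleventh.

perfect 11th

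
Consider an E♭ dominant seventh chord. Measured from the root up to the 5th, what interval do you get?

Spelling the chord: E♭-G-B♭-D♭.
Root = E♭; 5th = B♭.
From E♭ to B♭ is 7 semitones, exactly the perfect fifth.

perfect 5th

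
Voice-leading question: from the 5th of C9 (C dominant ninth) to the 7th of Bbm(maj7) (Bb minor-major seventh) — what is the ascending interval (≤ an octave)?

M2

The 5th of C9 (C dominant ninth) is G; the 7th of Bbm(maj7) (Bb minor-major seventh) is A.
Counting 2 letters and 2 half steps from G gives a major second.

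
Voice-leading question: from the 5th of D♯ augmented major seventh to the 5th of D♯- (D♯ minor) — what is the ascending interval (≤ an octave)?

diminished octave

D♯ augmented major seventh has A𝄪 as its 5th, and D♯- (D♯ minor) has A♯ as its 5th.
From A𝄪 to A♯: 11 semitones over an octave = diminished.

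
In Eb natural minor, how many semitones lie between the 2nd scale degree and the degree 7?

The scale is Eb F Gb Ab Bb Cb Db.
F up to Db is a minor sixth — 8 semitones.

8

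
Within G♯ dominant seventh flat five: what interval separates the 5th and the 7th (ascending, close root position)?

G♯ dominant seventh flat five is spelled G♯-B♯-D-F♯.
That puts D below F♯.
Counting 3 letters and 4 half steps from D gives a major third.

major 3rd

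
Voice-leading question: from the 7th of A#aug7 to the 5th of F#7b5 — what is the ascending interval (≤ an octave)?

diminished fourth

A#aug7 has G# as its 7th, and F#7b5 has C as its 5th.
From G# to C: 4 semitones over a fourth = diminished.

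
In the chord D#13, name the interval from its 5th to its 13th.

M9

D# dominant thirteenth: D#–F##–A#–C#–E#–B#.
So we need the interval from A# up to B#.
From A# to B# is 14 semitones, exactly the major ninth.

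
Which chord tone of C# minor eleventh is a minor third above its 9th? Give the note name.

C# minor eleventh is spelled C# E G# B D# F#.
The 9th is D#. A minor third above D# is F#.
F# is the chord's 11th.

F#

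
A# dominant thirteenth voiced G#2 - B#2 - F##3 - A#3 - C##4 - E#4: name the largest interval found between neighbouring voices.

perfect fifth

Adjacent intervals: G#2→B#2 = major third; B#2→F##3 = perfect fifth; F##3→A#3 = minor third; A#3→C##4 = major third; C##4→E#4 = minor third.
The largest is B#2 to F##3, a perfect fifth (7 semitones).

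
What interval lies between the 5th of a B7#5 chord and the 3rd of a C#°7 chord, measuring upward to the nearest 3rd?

diminished seventh

The 5th of B7#5 is F##; the 3rd of C#°7 is E.
7 letter names make it a seventh; at 9 semitones (a whole step narrower than major) the quality is diminished.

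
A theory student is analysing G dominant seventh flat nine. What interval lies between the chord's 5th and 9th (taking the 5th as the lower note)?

The chord tones of G dominant seventh flat nine are G–B–D–F–Ab.
5th = D; 9th = Ab.
D up to Ab is 6 semitones, a half step narrower than a perfect fifth, so the interval is diminished.

diminished fifth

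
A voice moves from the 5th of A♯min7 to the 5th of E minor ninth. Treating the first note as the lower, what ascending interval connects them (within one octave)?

A♯min7 has E♯ as its 5th, and E minor ninth has B as its 5th.
From E♯ to B: 6 semitones over a fifth = diminished.

diminished fifth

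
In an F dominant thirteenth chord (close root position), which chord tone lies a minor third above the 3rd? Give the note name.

Spelling the chord: F-A-C-E♭-G-D.
The 3rd is A. A minor third above A is C.
C is the chord's 5th.

C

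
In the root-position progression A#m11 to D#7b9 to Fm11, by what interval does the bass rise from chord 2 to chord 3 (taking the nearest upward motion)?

diminished third

The roots are D# and F.
From D# to F: 2 semitones over a third = diminished.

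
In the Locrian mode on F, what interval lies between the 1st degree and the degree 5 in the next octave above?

d12

F locrian: F G♭ A♭ B♭ C♭ D♭ E♭.
1st degree = F; degree 5 (up an octave) = C♭.
F up to C♭ is 18 semitones, a half step narrower than a perfect twelfth, so the interval is diminished.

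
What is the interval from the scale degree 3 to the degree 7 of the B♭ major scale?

B♭ major: B♭ C D E♭ F G A.
So we need the interval from D up to A.
From D to A is 7 semitones, exactly the perfect fifth.

perfect fifth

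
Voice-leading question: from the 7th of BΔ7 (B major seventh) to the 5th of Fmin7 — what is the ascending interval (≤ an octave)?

diminished 3rd

BΔ7 (B major seventh) has A# as its 7th, and Fmin7 has C as its 5th.
A# up to C is 2 semitones, a whole step narrower than a major third, so the interval is diminished.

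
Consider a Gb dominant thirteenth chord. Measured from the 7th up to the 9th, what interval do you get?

major third

The chord tones of Gb dominant thirteenth are Gb, Bb, Db, Fb, Ab, Eb.
7th = Fb; 9th = Ab.
From Fb to Ab is 4 semitones, exactly the major third.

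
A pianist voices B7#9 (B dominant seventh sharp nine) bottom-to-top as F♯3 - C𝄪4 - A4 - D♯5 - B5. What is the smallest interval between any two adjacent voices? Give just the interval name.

Adjacent intervals: F♯3→C𝄪4 = augmented fifth; C𝄪4→A4 = diminished sixth; A4→D♯5 = augmented fourth; D♯5→B5 = minor sixth.
The smallest is A4 to D♯5, an augmented fourth (6 semitones).

augmented fourth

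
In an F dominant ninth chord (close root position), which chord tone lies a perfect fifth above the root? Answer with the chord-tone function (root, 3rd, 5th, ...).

The chord tones of F9 are F–A–C–Eb–G.
The root is F. A perfect fifth above F is C.
C is the chord's 5th.

5th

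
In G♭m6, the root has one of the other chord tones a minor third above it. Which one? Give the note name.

Bbb

The chord tones of G♭m6 are G♭-B𝄫-D♭-E♭.
The root is G♭. A minor third above G♭ is B𝄫.
B𝄫 is the chord's 3rd.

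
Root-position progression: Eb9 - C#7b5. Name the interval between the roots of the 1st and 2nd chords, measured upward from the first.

A6

The roots are Eb and C#.
From Eb to C#: 10 semitones over a sixth = augmented.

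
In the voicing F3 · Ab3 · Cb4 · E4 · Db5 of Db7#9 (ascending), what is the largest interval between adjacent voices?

diminished seventh

Adjacent intervals: F3→Ab3 = minor third; Ab3→Cb4 = minor third; Cb4→E4 = augmented third; E4→Db5 = diminished seventh.
The largest is E4 to Db5, a diminished seventh (9 semitones).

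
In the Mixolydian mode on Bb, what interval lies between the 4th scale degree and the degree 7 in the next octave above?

The scale runs Bb C D Eb F G Ab.
4th scale degree = Eb; degree 7 (up an octave) = Ab.
From Eb to Ab is 17 semitones, exactly the perfect eleventh.

P11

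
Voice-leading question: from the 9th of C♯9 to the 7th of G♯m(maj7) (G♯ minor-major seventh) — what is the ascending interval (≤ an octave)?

C♯9 has D♯ as its 9th, and G♯m(maj7) (G♯ minor-major seventh) has F𝄪 as its 7th.
From D♯ to F𝄪 is 4 semitones, exactly the major third.

major third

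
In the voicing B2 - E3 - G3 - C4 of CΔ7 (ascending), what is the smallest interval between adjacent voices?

minor third

Adjacent intervals: B2→E3 = perfect fourth; E3→G3 = minor third; G3→C4 = perfect fourth.
The smallest is E3 to G3, a minor third (3 semitones).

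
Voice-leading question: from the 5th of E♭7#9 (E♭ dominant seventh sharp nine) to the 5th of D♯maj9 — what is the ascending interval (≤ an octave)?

augmented seventh

E♭7#9 (E♭ dominant seventh sharp nine) has B♭ as its 5th, and D♯maj9 has A♯ as its 5th.
7 letter names make it a seventh; at 12 semitones (a half step wider than major) the quality is augmented.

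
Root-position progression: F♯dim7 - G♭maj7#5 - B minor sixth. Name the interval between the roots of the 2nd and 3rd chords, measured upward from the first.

augmented third

The roots are G♭ and B.
G♭ up to B is 5 semitones, a half step wider than a major third, so the interval is augmented.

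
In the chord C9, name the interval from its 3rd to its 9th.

minor seventh

C9 (C dominant ninth): C–E–G–Bb–D.
That puts E below D.
7 letter names make it a seventh; at 10 semitones (a half step narrower than major) the quality is minor.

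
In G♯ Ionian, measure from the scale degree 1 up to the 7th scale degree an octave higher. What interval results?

The scale runs G♯ A♯ B♯ C♯ D♯ E♯ F𝄪.
The scale degree 1 is G♯ and the degree 7 (up an octave) is F𝄪.
From G♯ to F𝄪 is 23 semitones, exactly the major fourteenth.

major fourteenth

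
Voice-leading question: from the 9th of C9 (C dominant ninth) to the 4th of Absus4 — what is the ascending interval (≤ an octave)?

diminished octave

The 9th of C9 (C dominant ninth) is D; the 4th of Absus4 is Db.
8 letter names make it an octave; at 11 semitones (a half step narrower than perfect) the quality is diminished.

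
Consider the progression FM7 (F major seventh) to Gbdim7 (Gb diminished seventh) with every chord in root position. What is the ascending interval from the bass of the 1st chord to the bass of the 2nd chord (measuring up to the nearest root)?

The roots are F and Gb.
2 letter names make it a second; at 1 semitone (a half step narrower than major) the quality is minor.

m2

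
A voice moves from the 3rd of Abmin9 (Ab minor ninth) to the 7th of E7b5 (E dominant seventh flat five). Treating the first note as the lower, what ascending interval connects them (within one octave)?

The 3rd of Abmin9 (Ab minor ninth) is Cb; the 7th of E7b5 (E dominant seventh flat five) is D.
From Cb to D: 3 semitones over a second = augmented.

A2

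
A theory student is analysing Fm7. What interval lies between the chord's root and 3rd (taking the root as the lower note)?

m3

The chord tones of Fmin7 (F minor seventh) are F-Ab-C-Eb.
So we need the interval from F up to Ab.
From F to Ab: 3 semitones over a third = minor.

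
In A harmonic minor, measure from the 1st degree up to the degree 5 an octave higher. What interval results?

perfect twelfth

Spelling A harmonic minor: A B C D E F G#.
So we need the interval from A up to E.
Counting 12 letters and 19 half steps from A gives a perfect twelfth.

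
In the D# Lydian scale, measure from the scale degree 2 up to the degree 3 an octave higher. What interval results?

major ninth

D# lydian: D# E# F## G## A# B# C##.
So we need the interval from E# up to F##.
From E# to F## is 14 semitones, exactly the major ninth.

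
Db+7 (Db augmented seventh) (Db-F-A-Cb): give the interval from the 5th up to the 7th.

diminished 3rd

5th = A; 7th = Cb.
3 letter names make it a third; at 2 semitones (a whole step narrower than major) the quality is diminished.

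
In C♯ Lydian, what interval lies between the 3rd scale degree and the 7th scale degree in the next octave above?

perfect 12th

C♯ lydian: C♯ D♯ E♯ F𝄪 G♯ A♯ B♯.
3rd scale degree = E♯; degree 7 (up an octave) = B♯.
E♯ up to B♯ spans 12 letter names and 19 semitones — a perfect twelfth.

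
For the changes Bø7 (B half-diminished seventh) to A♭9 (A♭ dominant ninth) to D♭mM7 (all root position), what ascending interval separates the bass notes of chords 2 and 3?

P4

The roots are A♭ and D♭.
From A♭ to D♭ is 5 semitones, exactly the perfect fourth.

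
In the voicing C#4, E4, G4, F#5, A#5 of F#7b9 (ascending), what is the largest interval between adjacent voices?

major 7th

Adjacent intervals: C#4→E4 = minor third; E4→G4 = minor third; G4→F#5 = major seventh; F#5→A#5 = major third.
The largest is G4 to F#5, a major seventh (11 semitones).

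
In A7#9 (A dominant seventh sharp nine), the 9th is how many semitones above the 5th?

A7#9 is spelled A–C#–E–G–B#.
E to B# is an augmented fifth: 8 semitones.

8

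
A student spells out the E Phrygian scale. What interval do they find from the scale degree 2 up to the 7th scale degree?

major sixth

E phrygian: E F G A B C D.
The scale degree 2 is F and the scale degree 7 is D.
From F to D is 9 semitones, exactly the major sixth.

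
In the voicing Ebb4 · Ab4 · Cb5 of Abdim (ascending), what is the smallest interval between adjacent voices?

minor third

Adjacent intervals: Ebb4→Ab4 = augmented fourth; Ab4→Cb5 = minor third.
The smallest is Ab4 to Cb5, a minor third (3 semitones).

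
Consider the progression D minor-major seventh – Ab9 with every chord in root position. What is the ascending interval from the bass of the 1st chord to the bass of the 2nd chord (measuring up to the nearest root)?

The roots are D and Ab.
From D to Ab: 6 semitones over a fifth = diminished.

d5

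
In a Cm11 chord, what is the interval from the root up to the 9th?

The chord tones of Cm11 are C-Eb-G-Bb-D-F.
That puts C below D.
C up to D spans 9 letter names and 14 semitones — a major ninth.

M9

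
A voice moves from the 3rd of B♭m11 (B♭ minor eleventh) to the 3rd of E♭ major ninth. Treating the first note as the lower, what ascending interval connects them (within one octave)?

augmented fourth

The 3rd of B♭m11 (B♭ minor eleventh) is D♭; the 3rd of E♭ major ninth is G.
4 letter names make it a fourth; at 6 semitones (a half step wider than perfect) the quality is augmented.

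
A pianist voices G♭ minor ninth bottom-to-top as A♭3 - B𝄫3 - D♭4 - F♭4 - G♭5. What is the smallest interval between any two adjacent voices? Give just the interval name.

m2

Adjacent intervals: A♭3→B𝄫3 = minor second; B𝄫3→D♭4 = major third; D♭4→F♭4 = minor third; F♭4→G♭5 = major ninth.
The smallest is A♭3 to B𝄫3, a minor second (1 semitone).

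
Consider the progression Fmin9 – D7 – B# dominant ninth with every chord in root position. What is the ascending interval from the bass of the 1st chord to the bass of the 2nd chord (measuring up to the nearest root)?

major sixth

The roots are F and D.
F up to D spans 6 letter names and 9 semitones — a major sixth.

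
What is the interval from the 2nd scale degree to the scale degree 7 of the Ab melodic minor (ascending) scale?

The scale runs Ab Bb Cb Db Eb F G.
The 2nd scale degree is Bb and the scale degree 7 is G.
Counting 6 letters and 9 half steps from Bb gives a major sixth.

major sixth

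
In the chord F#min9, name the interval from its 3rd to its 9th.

The chord tones of F#min9 (F# minor ninth) are F#-A-C#-E-G#.
3rd = A; 9th = G#.
Counting 7 letters and 11 half steps from A gives a major seventh.

major 7th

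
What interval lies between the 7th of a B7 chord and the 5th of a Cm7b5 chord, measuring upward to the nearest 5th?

The 7th of B7 is A; the 5th of Cm7b5 is Gb.
From A to Gb: 9 semitones over a seventh = diminished.

diminished seventh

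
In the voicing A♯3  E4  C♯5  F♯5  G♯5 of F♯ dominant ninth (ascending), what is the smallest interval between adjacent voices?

Adjacent intervals: A♯3→E4 = diminished fifth; E4→C♯5 = major sixth; C♯5→F♯5 = perfect fourth; F♯5→G♯5 = major second.
The smallest is F♯5 to G♯5, a major second (2 semitones).

major 2nd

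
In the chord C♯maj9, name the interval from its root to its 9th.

major ninth

C♯maj9 (C♯ major ninth) is spelled C♯-E♯-G♯-B♯-D♯.
So we need the interval from C♯ up to D♯.
From C♯ to D♯ is 14 semitones, exactly the major ninth.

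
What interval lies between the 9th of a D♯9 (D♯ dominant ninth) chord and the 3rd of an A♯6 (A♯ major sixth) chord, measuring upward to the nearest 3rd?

M6

The 9th of D♯9 (D♯ dominant ninth) is E♯; the 3rd of A♯6 (A♯ major sixth) is C𝄪.
E♯ up to C𝄪 spans 6 letter names and 9 semitones — a major sixth.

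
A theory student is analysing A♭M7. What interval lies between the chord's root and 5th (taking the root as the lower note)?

The chord tones of A♭Δ7 (A♭ major seventh) are A♭–C–E♭–G.
The root is A♭ and the 5th is E♭.
Counting 5 letters and 7 half steps from A♭ gives a perfect fifth.

perfect 5th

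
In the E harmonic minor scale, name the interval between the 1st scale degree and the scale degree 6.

minor 6th

The scale runs E F# G A B C D#.
The 1st scale degree is E and the degree 6 is C.
6 letter names make it a sixth; at 8 semitones (a half step narrower than major) the quality is minor.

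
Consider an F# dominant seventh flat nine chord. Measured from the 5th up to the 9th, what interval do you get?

F#7b9 (F# dominant seventh flat nine) is spelled F#, A#, C#, E, G.
That puts C# below G.
C# up to G is 6 semitones, a half step narrower than a perfect fifth, so the interval is diminished.

diminished 5th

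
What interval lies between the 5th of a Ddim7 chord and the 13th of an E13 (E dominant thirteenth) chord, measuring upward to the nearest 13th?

augmented third

The 5th of Ddim7 is Ab; the 13th of E13 (E dominant thirteenth) is C#.
Ab up to C# is 5 semitones, a half step wider than a major third, so the interval is augmented.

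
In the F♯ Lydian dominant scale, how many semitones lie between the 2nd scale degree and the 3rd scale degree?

The scale is F♯ G♯ A♯ B♯ C♯ D♯ E.
G♯ up to A♯ is a major second — 2 semitones.

2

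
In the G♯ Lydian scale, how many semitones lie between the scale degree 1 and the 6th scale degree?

9

The scale is G♯ A♯ B♯ C𝄪 D♯ E♯ F𝄪.
G♯ up to E♯ is a major sixth — 9 semitones.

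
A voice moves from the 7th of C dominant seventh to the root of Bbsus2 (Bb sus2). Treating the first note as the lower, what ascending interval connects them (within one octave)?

C dominant seventh has Bb as its 7th, and Bbsus2 (Bb sus2) has Bb as its root.
Bb up to Bb spans 1 letter names and 0 semitones — a perfect unison.

perfect unison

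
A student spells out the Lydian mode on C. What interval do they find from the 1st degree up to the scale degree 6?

major 6th

Spelling the Lydian mode on C: C D E F# G A B.
The 1st degree is C and the scale degree 6 is A.
Counting 6 letters and 9 half steps from C gives a major sixth.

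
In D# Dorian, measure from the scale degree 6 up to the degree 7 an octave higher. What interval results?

minor 9th

Spelling D# Dorian: D# E# F# G# A# B# C#.
Scale degree 6 = B#; 7th degree (up an octave) = C#.
B# up to C# is 13 semitones, a half step narrower than a major ninth, so the interval is minor.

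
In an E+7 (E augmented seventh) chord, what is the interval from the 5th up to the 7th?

diminished third

Spelling the chord: E, G♯, B♯, D.
5th = B♯; 7th = D.
3 letter names make it a third; at 2 semitones (a whole step narrower than major) the quality is diminished.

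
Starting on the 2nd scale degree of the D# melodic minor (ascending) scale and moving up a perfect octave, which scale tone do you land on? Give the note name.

The scale is D# E# F# G# A# B# C##.
The 2nd scale degree is E#; a perfect octave above that is E# — scale degree 2.

E#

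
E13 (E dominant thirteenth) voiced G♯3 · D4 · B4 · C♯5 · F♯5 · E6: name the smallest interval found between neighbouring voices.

Adjacent intervals: G♯3→D4 = diminished fifth; D4→B4 = major sixth; B4→C♯5 = major second; C♯5→F♯5 = perfect fourth; F♯5→E6 = minor seventh.
The smallest is B4 to C♯5, a major second (2 semitones).

major 2nd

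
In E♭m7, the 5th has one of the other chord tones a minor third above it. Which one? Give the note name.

Db

The chord tones of E♭m7 are E♭–G♭–B♭–D♭.
The 5th is B♭. A minor third above B♭ is D♭.
D♭ is the chord's 7th.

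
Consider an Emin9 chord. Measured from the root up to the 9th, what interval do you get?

Spelling the chord: E–G–B–D–F♯.
So we need the interval from E up to F♯.
From E to F♯ is 14 semitones, exactly the major ninth.

M9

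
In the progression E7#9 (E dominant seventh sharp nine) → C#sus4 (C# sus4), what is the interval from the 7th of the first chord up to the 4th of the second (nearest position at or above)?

major third

E7#9 (E dominant seventh sharp nine) has D as its 7th, and C#sus4 (C# sus4) has F# as its 4th.
D up to F# spans 3 letter names and 4 semitones — a major third.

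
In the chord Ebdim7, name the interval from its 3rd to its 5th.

Eb°7 (Eb diminished seventh): Eb–Gb–Bbb–Dbb.
The 3rd is Gb and the 5th is Bbb.
Gb up to Bbb is 3 semitones, a half step narrower than a major third, so the interval is minor.

minor third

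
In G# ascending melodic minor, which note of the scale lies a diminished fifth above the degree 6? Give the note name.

The scale is G# A# B C# D# E# F##.
The degree 6 is E#; a diminished fifth above that is B — scale degree 3.

B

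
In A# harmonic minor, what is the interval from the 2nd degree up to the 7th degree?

A# harmonic minor: A# B# C# D# E# F# G##.
That puts B# below G##.
B# up to G## spans 6 letter names and 9 semitones — a major sixth.

major sixth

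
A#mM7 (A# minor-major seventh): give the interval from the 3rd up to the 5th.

major 3rd

Spelling the chord: A#, C#, E#, G##.
That puts C# below E#.
From C# to E# is 4 semitones, exactly the major third.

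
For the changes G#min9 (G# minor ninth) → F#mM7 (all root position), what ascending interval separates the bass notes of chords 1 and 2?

minor seventh

The roots are G# and F#.
7 letter names make it a seventh; at 10 semitones (a half step narrower than major) the quality is minor.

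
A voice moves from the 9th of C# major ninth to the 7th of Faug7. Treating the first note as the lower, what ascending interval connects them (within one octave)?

The 9th of C# major ninth is D#; the 7th of Faug7 is Eb.
D# up to Eb is 0 semitones, a whole step narrower than a major second, so the interval is diminished.

diminished second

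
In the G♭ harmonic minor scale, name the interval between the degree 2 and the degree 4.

G♭ harmonic minor: G♭ A♭ B𝄫 C♭ D♭ E𝄫 F.
The degree 2 is A♭ and the 4th degree is C♭.
A♭ up to C♭ is 3 semitones, a half step narrower than a major third, so the interval is minor.

minor 3rd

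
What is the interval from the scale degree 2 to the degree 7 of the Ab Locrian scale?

Spelling the Ab Locrian scale: Ab Bbb Cb Db Ebb Fb Gb.
That puts Bbb below Gb.
Bbb up to Gb spans 6 letter names and 9 semitones — a major sixth.

M6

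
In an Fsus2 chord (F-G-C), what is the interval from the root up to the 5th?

perfect 5th

So we need the interval from F up to C.
Counting 5 letters and 7 half steps from F gives a perfect fifth.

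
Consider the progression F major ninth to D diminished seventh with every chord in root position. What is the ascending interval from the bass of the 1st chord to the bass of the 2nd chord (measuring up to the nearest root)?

M6

The roots are F and D.
From F to D is 9 semitones, exactly the major sixth.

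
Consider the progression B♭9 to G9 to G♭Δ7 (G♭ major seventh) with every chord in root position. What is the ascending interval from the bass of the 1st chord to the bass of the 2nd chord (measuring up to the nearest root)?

The roots are B♭ and G.
From B♭ to G is 9 semitones, exactly the major sixth.

M6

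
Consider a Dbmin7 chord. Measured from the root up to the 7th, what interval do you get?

The chord tones of Dbmin7 are Db, Fb, Ab, Cb.
The root is Db and the 7th is Cb.
7 letter names make it a seventh; at 10 semitones (a half step narrower than major) the quality is minor.

minor seventh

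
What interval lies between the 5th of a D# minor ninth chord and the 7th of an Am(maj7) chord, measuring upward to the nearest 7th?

The 5th of D# minor ninth is A#; the 7th of Am(maj7) is G#.
A# up to G# is 10 semitones, a half step narrower than a major seventh, so the interval is minor.

minor 7th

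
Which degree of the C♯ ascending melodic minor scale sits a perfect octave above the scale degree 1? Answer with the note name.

C#

The scale is C♯ D♯ E F♯ G♯ A♯ B♯.
The scale degree 1 is C♯; a perfect octave above that is C♯ — scale degree 1.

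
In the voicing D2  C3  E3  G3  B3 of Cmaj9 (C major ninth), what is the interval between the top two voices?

Those voices are G3 and B3.
Counting 3 letters and 4 half steps from G gives a major third.

major 3rd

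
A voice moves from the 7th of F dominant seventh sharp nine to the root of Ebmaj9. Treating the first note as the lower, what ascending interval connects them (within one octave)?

The 7th of F dominant seventh sharp nine is Eb; the root of Ebmaj9 is Eb.
Counting 1 letters and 0 half steps from Eb gives a perfect unison.

P1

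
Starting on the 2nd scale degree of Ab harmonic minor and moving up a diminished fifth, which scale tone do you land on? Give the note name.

Fb

The scale is Ab Bb Cb Db Eb Fb G.
The 2nd scale degree is Bb; a diminished fifth above that is Fb — scale degree 6.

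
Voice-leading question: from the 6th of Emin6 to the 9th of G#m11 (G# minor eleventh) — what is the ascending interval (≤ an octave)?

major 6th

Emin6 has C# as its 6th, and G#m11 (G# minor eleventh) has A# as its 9th.
From C# to A# is 9 semitones, exactly the major sixth.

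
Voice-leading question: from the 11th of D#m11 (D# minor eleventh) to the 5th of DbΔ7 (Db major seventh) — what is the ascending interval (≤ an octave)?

D#m11 (D# minor eleventh) has G# as its 11th, and DbΔ7 (Db major seventh) has Ab as its 5th.
G# up to Ab is 0 semitones, a whole step narrower than a major second, so the interval is diminished.

diminished 2nd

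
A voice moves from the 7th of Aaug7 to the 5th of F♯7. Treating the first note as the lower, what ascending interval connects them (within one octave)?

augmented fourth

The 7th of Aaug7 is G; the 5th of F♯7 is C♯.
G up to C♯ is 6 semitones, a half step wider than a perfect fourth, so the interval is augmented.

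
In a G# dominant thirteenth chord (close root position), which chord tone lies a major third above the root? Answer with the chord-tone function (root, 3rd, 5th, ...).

G#13 (G# dominant thirteenth): G#–B#–D#–F#–A#–E#.
The root is G#. A major third above G# is B#.
B# is the chord's 3rd.

3rd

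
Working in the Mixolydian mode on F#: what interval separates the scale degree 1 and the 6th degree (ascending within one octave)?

Spelling the Mixolydian mode on F#: F# G# A# B C# D# E.
The scale degree 1 is F# and the 6th degree is D#.
Counting 6 letters and 9 half steps from F# gives a major sixth.

major sixth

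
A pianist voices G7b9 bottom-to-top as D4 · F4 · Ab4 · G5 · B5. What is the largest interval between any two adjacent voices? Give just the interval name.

Adjacent intervals: D4→F4 = minor third; F4→Ab4 = minor third; Ab4→G5 = major seventh; G5→B5 = major third.
The largest is Ab4 to G5, a major seventh (11 semitones).

major seventh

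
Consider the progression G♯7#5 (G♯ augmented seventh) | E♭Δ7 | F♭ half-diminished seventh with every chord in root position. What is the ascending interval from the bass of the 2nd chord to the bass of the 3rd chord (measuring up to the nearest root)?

The roots are E♭ and F♭.
E♭ up to F♭ is 1 semitone, a half step narrower than a major second, so the interval is minor.

minor 2nd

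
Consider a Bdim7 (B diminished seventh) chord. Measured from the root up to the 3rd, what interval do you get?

The chord tones of Bdim7 (B diminished seventh) are B, D, F, Ab.
The root is B and the 3rd is D.
From B to D: 3 semitones over a third = minor.

minor third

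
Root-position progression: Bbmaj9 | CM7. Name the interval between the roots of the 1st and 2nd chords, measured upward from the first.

The roots are Bb and C.
Bb up to C spans 2 letter names and 2 semitones — a major second.

M2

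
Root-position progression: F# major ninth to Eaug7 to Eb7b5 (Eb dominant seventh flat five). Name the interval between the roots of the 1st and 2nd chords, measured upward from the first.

The roots are F# and E.
F# up to E is 10 semitones, a half step narrower than a major seventh, so the interval is minor.

minor seventh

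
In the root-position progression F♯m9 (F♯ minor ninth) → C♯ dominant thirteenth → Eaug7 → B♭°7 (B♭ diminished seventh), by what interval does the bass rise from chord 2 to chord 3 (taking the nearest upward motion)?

minor third

The roots are C♯ and E.
From C♯ to E: 3 semitones over a third = minor.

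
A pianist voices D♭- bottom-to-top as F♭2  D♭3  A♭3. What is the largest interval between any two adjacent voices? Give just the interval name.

Adjacent intervals: F♭2→D♭3 = major sixth; D♭3→A♭3 = perfect fifth.
The largest is F♭2 to D♭3, a major sixth (9 semitones).

major sixth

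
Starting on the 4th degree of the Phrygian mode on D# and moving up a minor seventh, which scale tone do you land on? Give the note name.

The scale is D# E F# G# A# B C#.
The 4th degree is G#; a minor seventh above that is F# — scale degree 3.

F#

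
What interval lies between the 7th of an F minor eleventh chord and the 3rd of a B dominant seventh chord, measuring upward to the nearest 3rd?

A7

The 7th of F minor eleventh is Eb; the 3rd of B dominant seventh is D#.
Eb up to D# is 12 semitones, a half step wider than a major seventh, so the interval is augmented.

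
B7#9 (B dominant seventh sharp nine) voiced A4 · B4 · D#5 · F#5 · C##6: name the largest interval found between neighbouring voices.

Adjacent intervals: A4→B4 = major second; B4→D#5 = major third; D#5→F#5 = minor third; F#5→C##6 = augmented fifth.
The largest is F#5 to C##6, an augmented fifth (8 semitones).

A5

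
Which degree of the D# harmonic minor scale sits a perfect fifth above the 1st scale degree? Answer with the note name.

The scale is D# E# F# G# A# B C##.
The 1st scale degree is D#; a perfect fifth above that is A# — scale degree 5.

A#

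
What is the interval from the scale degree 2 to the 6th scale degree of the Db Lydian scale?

The scale runs Db Eb F G Ab Bb C.
So we need the interval from Eb up to Bb.
Counting 5 letters and 7 half steps from Eb gives a perfect fifth.

perfect fifth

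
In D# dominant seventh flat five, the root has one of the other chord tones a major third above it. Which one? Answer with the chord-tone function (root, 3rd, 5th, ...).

3rd

D#7b5 (D# dominant seventh flat five): D# F## A C#.
The root is D#. A major third above D# is F##.
F## is the chord's 3rd.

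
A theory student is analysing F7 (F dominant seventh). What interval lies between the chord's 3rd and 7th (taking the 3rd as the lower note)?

diminished fifth

F7 (F dominant seventh) is spelled F-A-C-Eb.
3rd = A; 7th = Eb.
From A to Eb: 6 semitones over a fifth = diminished.
This 3–7 tritone is the characteristic tension at the heart of the dominant sound.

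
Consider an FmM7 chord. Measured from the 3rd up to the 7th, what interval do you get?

FmM7 (F minor-major seventh) is spelled F-Ab-C-E.
3rd = Ab; 7th = E.
Ab up to E is 8 semitones, a half step wider than a perfect fifth, so the interval is augmented.

augmented fifth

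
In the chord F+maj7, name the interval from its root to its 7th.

major seventh

F+maj7 is spelled F-A-C#-E.
That puts F below E.
F up to E spans 7 letter names and 11 semitones — a major seventh.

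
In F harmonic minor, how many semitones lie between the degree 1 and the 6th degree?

8

The scale is F G Ab Bb C Db E.
F up to Db is a minor sixth — 8 semitones.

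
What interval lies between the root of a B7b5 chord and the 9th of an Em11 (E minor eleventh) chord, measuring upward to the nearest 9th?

B7b5 has B as its root, and Em11 (E minor eleventh) has F# as its 9th.
B up to F# spans 5 letter names and 7 semitones — a perfect fifth.

perfect 5th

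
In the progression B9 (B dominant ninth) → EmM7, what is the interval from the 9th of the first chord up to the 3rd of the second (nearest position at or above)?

d5

The 9th of B9 (B dominant ninth) is C#; the 3rd of EmM7 is G.
From C# to G: 6 semitones over a fifth = diminished.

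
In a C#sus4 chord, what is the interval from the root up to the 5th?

C#sus4: C#, F#, G#.
Root = C#; 5th = G#.
From C# to G# is 7 semitones, exactly the perfect fifth.

perfect fifth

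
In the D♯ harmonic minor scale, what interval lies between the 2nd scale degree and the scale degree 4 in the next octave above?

minor tenth

Spelling the D♯ harmonic minor scale: D♯ E♯ F♯ G♯ A♯ B C𝄪.
2nd scale degree = E♯; degree 4 (up an octave) = G♯.
10 letter names make it a tenth; at 15 semitones (a half step narrower than major) the quality is minor.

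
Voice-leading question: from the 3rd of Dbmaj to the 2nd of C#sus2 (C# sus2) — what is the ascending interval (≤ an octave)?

The 3rd of Dbmaj is F; the 2nd of C#sus2 (C# sus2) is D#.
From F to D#: 10 semitones over a sixth = augmented.

augmented sixth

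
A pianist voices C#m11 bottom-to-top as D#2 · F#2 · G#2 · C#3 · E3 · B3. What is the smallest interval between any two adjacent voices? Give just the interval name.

major second

Adjacent intervals: D#2→F#2 = minor third; F#2→G#2 = major second; G#2→C#3 = perfect fourth; C#3→E3 = minor third; E3→B3 = perfect fifth.
The smallest is F#2 to G#2, a major second (2 semitones).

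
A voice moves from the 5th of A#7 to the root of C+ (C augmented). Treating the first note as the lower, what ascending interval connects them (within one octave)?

The 5th of A#7 is E#; the root of C+ (C augmented) is C.
From E# to C: 7 semitones over a sixth = diminished.

diminished 6th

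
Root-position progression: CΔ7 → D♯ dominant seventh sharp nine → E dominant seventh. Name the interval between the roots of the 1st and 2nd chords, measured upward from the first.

augmented 2nd

The roots are C and D♯.
2 letter names make it a second; at 3 semitones (a half step wider than major) the quality is augmented.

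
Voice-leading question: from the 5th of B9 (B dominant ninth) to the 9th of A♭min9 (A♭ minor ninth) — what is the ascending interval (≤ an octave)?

diminished fourth

B9 (B dominant ninth) has F♯ as its 5th, and A♭min9 (A♭ minor ninth) has B♭ as its 9th.
From F♯ to B♭: 4 semitones over a fourth = diminished.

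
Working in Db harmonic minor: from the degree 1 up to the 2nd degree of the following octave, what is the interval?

Spelling Db harmonic minor: Db Eb Fb Gb Ab Bbb C.
That puts Db below Eb.
Counting 9 letters and 14 half steps from Db gives a major ninth.

M9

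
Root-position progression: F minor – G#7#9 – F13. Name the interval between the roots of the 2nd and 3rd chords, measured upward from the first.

diminished seventh

The roots are G# and F.
From G# to F: 9 semitones over a seventh = diminished.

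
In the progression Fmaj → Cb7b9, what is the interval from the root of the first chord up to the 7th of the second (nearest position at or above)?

Fmaj has F as its root, and Cb7b9 has Bbb as its 7th.
4 letter names make it a fourth; at 4 semitones (a half step narrower than perfect) the quality is diminished.

diminished 4th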